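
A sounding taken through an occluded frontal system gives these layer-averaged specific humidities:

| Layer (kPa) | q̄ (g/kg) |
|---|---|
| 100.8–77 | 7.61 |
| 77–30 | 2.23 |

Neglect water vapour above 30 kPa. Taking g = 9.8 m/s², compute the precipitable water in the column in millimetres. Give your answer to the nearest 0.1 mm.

PW ≈ 29.2 mm

Precipitable water is the column-integrated vapour mass per unit area: PW = (1/g) Σ q̄ Δp, with q in kg/kg and Δp in Pa (1 kg/m² of water = 1 mm).
Layer 100.8–77 kPa: Δp = 238 hPa = 23800 Pa, q̄ = 0.00761 kg/kg → 0.00761 × 23800 / 9.8 = 18.48 mm
Layer 77–30 kPa: Δp = 470 hPa = 47000 Pa, q̄ = 0.00223 kg/kg → 0.00223 × 47000 / 9.8 = 10.69 mm
PW = 18.48 + 10.69 = 29.17 ≈ 29.2 mm.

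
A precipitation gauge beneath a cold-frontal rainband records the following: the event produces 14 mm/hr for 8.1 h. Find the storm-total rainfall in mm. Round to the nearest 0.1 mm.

total ≈ 113.4 mm

Total = Σ Rᵢ Δtᵢ = 14 × 8.1
      = 113.4 = 113.4 mm.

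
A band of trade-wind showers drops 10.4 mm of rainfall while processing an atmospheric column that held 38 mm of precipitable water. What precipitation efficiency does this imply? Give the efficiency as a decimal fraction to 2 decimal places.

ε = rainfall / PW = 10.4 / 38 = 0.27.

ε ≈ 0.27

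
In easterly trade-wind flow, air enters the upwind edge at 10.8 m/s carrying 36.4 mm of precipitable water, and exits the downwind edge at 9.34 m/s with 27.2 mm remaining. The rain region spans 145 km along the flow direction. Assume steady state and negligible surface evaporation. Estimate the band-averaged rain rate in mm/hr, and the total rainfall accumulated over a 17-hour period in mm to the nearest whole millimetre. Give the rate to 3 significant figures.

Column moisture flux per unit crosswind length is F = V × PW.
Inflow: F_in = 10.8 × 36.4 = 393.12 mm·m/s
Outflow: F_out = 9.34 × 27.2 = 254.048 mm·m/s
Steady-state rate R = (F_in − F_out)/L = (393.12 − 254.048) / 145000 m = 9.591e-04 mm/s.
R = 9.591e-04 × 3600 = 3.45 mm/hr.
Over 17 h: total = 3.45 × 17 = 58.65 ≈ 59 mm.

R ≈ 3.45 mm/hr; total ≈ 59 mm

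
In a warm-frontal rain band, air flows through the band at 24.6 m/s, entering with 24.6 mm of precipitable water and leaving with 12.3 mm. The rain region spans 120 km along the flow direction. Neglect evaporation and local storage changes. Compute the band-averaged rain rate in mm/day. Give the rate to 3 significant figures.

Column moisture flux per unit crosswind length is F = V × PW.
Inflow: F_in = 24.6 × 24.6 = 605.16 mm·m/s
Outflow: F_out = 24.6 × 12.3 = 302.58 mm·m/s
Steady-state rate R = (F_in − F_out)/L = (605.16 − 302.58) / 120000 m = 2.522e-03 mm/s.
R = 2.522e-03 × 3600 × 24 = 218 mm/day.

R ≈ 218 mm/day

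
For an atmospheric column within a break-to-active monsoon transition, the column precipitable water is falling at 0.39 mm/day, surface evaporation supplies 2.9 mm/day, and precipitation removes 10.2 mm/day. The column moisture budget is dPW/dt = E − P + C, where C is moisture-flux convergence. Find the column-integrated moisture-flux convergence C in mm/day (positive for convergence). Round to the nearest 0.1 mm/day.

dPW/dt = -0.39 mm/day.
C = dPW/dt − E + P = (-0.39) − 2.9 + 10.2 = 6.9 mm/day.

C ≈ 6.9 mm/day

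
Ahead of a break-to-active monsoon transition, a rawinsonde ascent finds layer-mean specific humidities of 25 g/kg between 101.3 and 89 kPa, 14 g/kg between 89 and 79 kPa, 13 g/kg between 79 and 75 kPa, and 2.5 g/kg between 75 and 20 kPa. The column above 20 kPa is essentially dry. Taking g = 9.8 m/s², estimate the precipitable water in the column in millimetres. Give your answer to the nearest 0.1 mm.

Precipitable water is the column-integrated vapour mass per unit area: PW = (1/g) Σ q̄ Δp, with q in kg/kg and Δp in Pa (1 kg/m² of water = 1 mm).
Layer 101.3–89 kPa: Δp = 123 hPa = 12300 Pa, q̄ = 0.025 kg/kg → 0.025 × 12300 / 9.8 = 31.38 mm
Layer 89–79 kPa: Δp = 100 hPa = 10000 Pa, q̄ = 0.014 kg/kg → 0.014 × 10000 / 9.8 = 14.29 mm
Layer 79–75 kPa: Δp = 40 hPa = 4000 Pa, q̄ = 0.013 kg/kg → 0.013 × 4000 / 9.8 = 5.31 mm
Layer 75–20 kPa: Δp = 550 hPa = 55000 Pa, q̄ = 0.0025 kg/kg → 0.0025 × 55000 / 9.8 = 14.03 mm
PW = 31.38 + 14.29 + 5.31 + 14.03 = 65.01 ≈ 65.0 mm.

PW ≈ 65.0 mm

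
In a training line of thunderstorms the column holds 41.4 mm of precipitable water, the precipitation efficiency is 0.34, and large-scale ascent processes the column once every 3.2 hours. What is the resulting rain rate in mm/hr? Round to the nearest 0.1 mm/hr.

Each overturning extracts ε × PW = 0.34 × 41.4 = 14.076 mm.
Rate = ε·PW / τ = 14.076 / 3.2 h = 4.4 mm/hr.

R ≈ 4.4 mm/hr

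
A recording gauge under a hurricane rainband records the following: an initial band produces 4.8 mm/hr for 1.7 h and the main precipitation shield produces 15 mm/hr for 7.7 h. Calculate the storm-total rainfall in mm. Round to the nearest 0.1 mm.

Total = Σ Rᵢ Δtᵢ = 4.8 × 1.7 + 15 × 7.7
      = 8.16 + 115.5 = 123.7 mm.

total ≈ 123.7 mm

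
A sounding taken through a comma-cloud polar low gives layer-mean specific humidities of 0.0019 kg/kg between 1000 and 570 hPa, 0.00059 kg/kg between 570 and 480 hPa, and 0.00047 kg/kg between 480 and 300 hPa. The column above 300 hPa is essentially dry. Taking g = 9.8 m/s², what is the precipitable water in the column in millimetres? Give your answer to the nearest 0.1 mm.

Precipitable water is the column-integrated vapour mass per unit area: PW = (1/g) Σ q̄ Δp, with q in kg/kg and Δp in Pa (1 kg/m² of water = 1 mm).
Layer 1000–570 hPa: Δp = 430 hPa = 43000 Pa, q̄ = 0.0019 kg/kg → 0.0019 × 43000 / 9.8 = 8.34 mm
Layer 570–480 hPa: Δp = 90 hPa = 9000 Pa, q̄ = 0.00059 kg/kg → 0.00059 × 9000 / 9.8 = 0.54 mm
Layer 480–300 hPa: Δp = 180 hPa = 18000 Pa, q̄ = 0.00047 kg/kg → 0.00047 × 18000 / 9.8 = 0.86 mm
PW = 8.34 + 0.54 + 0.86 = 9.74 ≈ 9.7 mm.

PW ≈ 9.7 mm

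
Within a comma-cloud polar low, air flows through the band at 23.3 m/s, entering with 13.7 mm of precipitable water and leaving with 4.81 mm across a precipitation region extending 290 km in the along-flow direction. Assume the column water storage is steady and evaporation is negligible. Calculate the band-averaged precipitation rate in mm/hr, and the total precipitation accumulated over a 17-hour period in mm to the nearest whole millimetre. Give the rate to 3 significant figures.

Column moisture flux per unit crosswind length is F = V × PW.
Inflow: F_in = 23.3 × 13.7 = 319.21 mm·m/s
Outflow: F_out = 23.3 × 4.81 = 112.073 mm·m/s
Steady-state rate R = (F_in − F_out)/L = (319.21 − 112.073) / 290000 m = 7.143e-04 mm/s.
R = 7.143e-04 × 3600 = 2.57 mm/hr.
Over 17 h: total = 2.57 × 17 = 43.69 ≈ 44 mm.

R ≈ 2.57 mm/hr; total ≈ 44 mm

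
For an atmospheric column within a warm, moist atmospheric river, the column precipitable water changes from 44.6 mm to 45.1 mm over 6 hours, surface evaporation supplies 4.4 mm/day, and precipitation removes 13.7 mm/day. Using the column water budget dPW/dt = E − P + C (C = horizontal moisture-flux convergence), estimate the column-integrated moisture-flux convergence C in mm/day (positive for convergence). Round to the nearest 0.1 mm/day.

C ≈ 11.3 mm/day

dPW/dt = (45.1 − 44.6) mm / (6/24 day) = +2.000 mm/day.
C = dPW/dt − E + P = (+2.000) − 4.4 + 13.7 = 11.3 mm/day.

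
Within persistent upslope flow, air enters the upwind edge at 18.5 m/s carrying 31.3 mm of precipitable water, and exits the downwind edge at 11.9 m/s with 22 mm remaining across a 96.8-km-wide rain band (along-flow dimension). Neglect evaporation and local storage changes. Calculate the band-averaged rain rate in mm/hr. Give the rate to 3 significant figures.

R ≈ 11.8 mm/hr

Column moisture flux per unit crosswind length is F = V × PW.
Inflow: F_in = 18.5 × 31.3 = 579.05 mm·m/s
Outflow: F_out = 11.9 × 22 = 261.8 mm·m/s
Steady-state rate R = (F_in − F_out)/L = (579.05 − 261.8) / 96800 m = 3.277e-03 mm/s.
R = 3.277e-03 × 3600 = 11.8 mm/hr.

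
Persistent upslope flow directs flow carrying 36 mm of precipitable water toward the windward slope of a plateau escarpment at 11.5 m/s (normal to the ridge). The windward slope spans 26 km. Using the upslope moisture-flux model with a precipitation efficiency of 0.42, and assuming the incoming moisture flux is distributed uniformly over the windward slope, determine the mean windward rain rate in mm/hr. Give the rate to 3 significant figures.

R ≈ 24.1 mm/hr

Incoming column moisture flux per unit ridge length: F = V × PW = 11.5 × 36 = 414 mm·m/s.
Spread over the 26 km slope with efficiency ε = 0.42: R = ε·F/W = 0.42 × 414 / 26000 m = 6.688e-03 mm/s.
R = 6.688e-03 × 3600 = 24.1 mm/hr.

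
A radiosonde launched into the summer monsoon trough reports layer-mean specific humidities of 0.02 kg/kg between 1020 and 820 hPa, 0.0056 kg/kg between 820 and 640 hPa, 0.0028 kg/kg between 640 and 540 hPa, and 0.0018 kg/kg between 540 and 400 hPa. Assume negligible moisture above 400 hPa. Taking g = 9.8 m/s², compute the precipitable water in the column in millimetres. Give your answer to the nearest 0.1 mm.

Precipitable water is the column-integrated vapour mass per unit area: PW = (1/g) Σ q̄ Δp, with q in kg/kg and Δp in Pa (1 kg/m² of water = 1 mm).
Layer 1020–820 hPa: Δp = 200 hPa = 20000 Pa, q̄ = 0.02 kg/kg → 0.02 × 20000 / 9.8 = 40.82 mm
Layer 820–640 hPa: Δp = 180 hPa = 18000 Pa, q̄ = 0.0056 kg/kg → 0.0056 × 18000 / 9.8 = 10.29 mm
Layer 640–540 hPa: Δp = 100 hPa = 10000 Pa, q̄ = 0.0028 kg/kg → 0.0028 × 10000 / 9.8 = 2.86 mm
Layer 540–400 hPa: Δp = 140 hPa = 14000 Pa, q̄ = 0.0018 kg/kg → 0.0018 × 14000 / 9.8 = 2.57 mm
PW = 40.82 + 10.29 + 2.86 + 2.57 = 56.54 ≈ 56.5 mm.

PW ≈ 56.5 mm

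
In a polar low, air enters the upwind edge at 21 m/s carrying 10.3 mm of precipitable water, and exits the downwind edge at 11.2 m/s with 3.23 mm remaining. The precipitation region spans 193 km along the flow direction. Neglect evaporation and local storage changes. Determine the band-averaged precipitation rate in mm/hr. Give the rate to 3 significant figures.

Column moisture flux per unit crosswind length is F = V × PW.
Inflow: F_in = 21 × 10.3 = 216.3 mm·m/s
Outflow: F_out = 11.2 × 3.23 = 36.176 mm·m/s
Steady-state rate R = (F_in − F_out)/L = (216.3 − 36.176) / 193000 m = 9.333e-04 mm/s.
R = 9.333e-04 × 3600 = 3.36 mm/hr.

R ≈ 3.36 mm/hr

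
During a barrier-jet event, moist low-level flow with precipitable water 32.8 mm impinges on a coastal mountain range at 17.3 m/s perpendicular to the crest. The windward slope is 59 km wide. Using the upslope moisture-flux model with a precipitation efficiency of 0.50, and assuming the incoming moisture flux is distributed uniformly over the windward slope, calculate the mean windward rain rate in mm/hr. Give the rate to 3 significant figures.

Incoming column moisture flux per unit ridge length: F = V × PW = 17.3 × 32.8 = 567.44 mm·m/s.
Spread over the 59 km slope with efficiency ε = 0.50: R = ε·F/W = 0.50 × 567.44 / 59000 m = 4.809e-03 mm/s.
R = 4.809e-03 × 3600 = 17.3 mm/hr.

R ≈ 17.3 mm/hr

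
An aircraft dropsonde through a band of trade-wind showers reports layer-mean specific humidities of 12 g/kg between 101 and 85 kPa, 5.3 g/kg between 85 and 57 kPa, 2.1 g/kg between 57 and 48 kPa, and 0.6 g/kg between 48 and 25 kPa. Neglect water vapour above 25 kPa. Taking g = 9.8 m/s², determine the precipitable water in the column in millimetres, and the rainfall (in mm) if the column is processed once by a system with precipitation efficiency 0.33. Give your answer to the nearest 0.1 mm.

PW ≈ 38.1 mm; rainfall ≈ 12.6 mm

Precipitable water is the column-integrated vapour mass per unit area: PW = (1/g) Σ q̄ Δp, with q in kg/kg and Δp in Pa (1 kg/m² of water = 1 mm).
Layer 101–85 kPa: Δp = 160 hPa = 16000 Pa, q̄ = 0.012 kg/kg → 0.012 × 16000 / 9.8 = 19.59 mm
Layer 85–57 kPa: Δp = 280 hPa = 28000 Pa, q̄ = 0.0053 kg/kg → 0.0053 × 28000 / 9.8 = 15.14 mm
Layer 57–48 kPa: Δp = 90 hPa = 9000 Pa, q̄ = 0.0021 kg/kg → 0.0021 × 9000 / 9.8 = 1.93 mm
Layer 48–25 kPa: Δp = 230 hPa = 23000 Pa, q̄ = 0.0006 kg/kg → 0.0006 × 23000 / 9.8 = 1.41 mm
PW = 19.59 + 15.14 + 1.93 + 1.41 = 38.07 ≈ 38.1 mm.
Rainfall = ε × PW = 0.33 × 38.1 = 12.6 mm.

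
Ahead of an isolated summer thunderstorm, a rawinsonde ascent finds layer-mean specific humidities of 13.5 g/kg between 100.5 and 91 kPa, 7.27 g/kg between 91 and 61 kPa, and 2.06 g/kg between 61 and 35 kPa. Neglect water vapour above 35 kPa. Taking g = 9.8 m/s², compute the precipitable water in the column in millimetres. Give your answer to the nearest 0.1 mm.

PW ≈ 40.8 mm

Precipitable water is the column-integrated vapour mass per unit area: PW = (1/g) Σ q̄ Δp, with q in kg/kg and Δp in Pa (1 kg/m² of water = 1 mm).
Layer 100.5–91 kPa: Δp = 95 hPa = 9500 Pa, q̄ = 0.0135 kg/kg → 0.0135 × 9500 / 9.8 = 13.09 mm
Layer 91–61 kPa: Δp = 300 hPa = 30000 Pa, q̄ = 0.00727 kg/kg → 0.00727 × 30000 / 9.8 = 22.26 mm
Layer 61–35 kPa: Δp = 260 hPa = 26000 Pa, q̄ = 0.00206 kg/kg → 0.00206 × 26000 / 9.8 = 5.47 mm
PW = 13.09 + 22.26 + 5.47 = 40.82 ≈ 40.8 mm.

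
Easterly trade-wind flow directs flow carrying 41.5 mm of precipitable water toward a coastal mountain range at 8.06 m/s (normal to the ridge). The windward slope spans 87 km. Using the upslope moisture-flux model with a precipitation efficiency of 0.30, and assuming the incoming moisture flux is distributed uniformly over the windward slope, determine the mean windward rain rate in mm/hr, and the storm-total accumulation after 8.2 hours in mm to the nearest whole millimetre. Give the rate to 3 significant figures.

Incoming column moisture flux per unit ridge length: F = V × PW = 8.06 × 41.5 = 334.49 mm·m/s.
Spread over the 87 km slope with efficiency ε = 0.30: R = ε·F/W = 0.30 × 334.49 / 87000 m = 1.153e-03 mm/s.
R = 1.153e-03 × 3600 = 4.15 mm/hr.
Over 8.2 h: total = 4.15 × 8.2 = 34.03 ≈ 34 mm.

R ≈ 4.15 mm/hr; total ≈ 34 mm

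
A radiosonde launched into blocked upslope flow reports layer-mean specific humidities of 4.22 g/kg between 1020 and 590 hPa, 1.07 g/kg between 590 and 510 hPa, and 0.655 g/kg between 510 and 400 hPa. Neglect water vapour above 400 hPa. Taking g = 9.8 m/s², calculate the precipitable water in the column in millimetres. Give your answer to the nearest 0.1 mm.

Precipitable water is the column-integrated vapour mass per unit area: PW = (1/g) Σ q̄ Δp, with q in kg/kg and Δp in Pa (1 kg/m² of water = 1 mm).
Layer 1020–590 hPa: Δp = 430 hPa = 43000 Pa, q̄ = 0.00422 kg/kg → 0.00422 × 43000 / 9.8 = 18.52 mm
Layer 590–510 hPa: Δp = 80 hPa = 8000 Pa, q̄ = 0.00107 kg/kg → 0.00107 × 8000 / 9.8 = 0.87 mm
Layer 510–400 hPa: Δp = 110 hPa = 11000 Pa, q̄ = 0.000655 kg/kg → 0.000655 × 11000 / 9.8 = 0.74 mm
PW = 18.52 + 0.87 + 0.74 = 20.13 ≈ 20.1 mm.

PW ≈ 20.1 mm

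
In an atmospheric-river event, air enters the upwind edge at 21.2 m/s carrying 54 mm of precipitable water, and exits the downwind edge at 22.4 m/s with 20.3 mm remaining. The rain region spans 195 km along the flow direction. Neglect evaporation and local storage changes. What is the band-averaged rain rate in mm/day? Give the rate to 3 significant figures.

R ≈ 306 mm/day

Column moisture flux per unit crosswind length is F = V × PW.
Inflow: F_in = 21.2 × 54 = 1144.8 mm·m/s
Outflow: F_out = 22.4 × 20.3 = 454.72 mm·m/s
Steady-state rate R = (F_in − F_out)/L = (1144.8 − 454.72) / 195000 m = 3.539e-03 mm/s.
R = 3.539e-03 × 3600 × 24 = 306 mm/day.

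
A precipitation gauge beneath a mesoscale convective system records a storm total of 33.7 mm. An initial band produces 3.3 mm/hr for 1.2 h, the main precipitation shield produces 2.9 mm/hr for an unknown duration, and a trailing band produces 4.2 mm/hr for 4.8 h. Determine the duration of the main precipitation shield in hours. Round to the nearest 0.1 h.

duration ≈ 3.3 h

Known phases: 3.3 × 1.2 + 4.2 × 4.8 = 3.96 + 20.16 = 24.12 mm.
Remaining depth = 33.7 − 24.12 = 9.58 mm.
Duration = 9.58 / 2.9 = 3.3 h.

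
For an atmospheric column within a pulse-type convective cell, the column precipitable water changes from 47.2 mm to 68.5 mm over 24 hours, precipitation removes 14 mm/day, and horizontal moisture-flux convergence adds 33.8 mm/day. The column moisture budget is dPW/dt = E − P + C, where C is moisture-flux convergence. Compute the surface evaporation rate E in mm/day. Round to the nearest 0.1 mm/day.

dPW/dt = (68.5 − 47.2) mm / (24/24 day) = +21.300 mm/day.
E = dPW/dt + P − C = (+21.300) + 14 − (33.8) = 1.5 mm/day.

E ≈ 1.5 mm/day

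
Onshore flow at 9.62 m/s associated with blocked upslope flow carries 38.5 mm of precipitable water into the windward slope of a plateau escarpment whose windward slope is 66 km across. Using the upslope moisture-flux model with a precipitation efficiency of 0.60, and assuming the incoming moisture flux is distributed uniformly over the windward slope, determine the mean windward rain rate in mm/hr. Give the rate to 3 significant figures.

Incoming column moisture flux per unit ridge length: F = V × PW = 9.62 × 38.5 = 370.37 mm·m/s.
Spread over the 66 km slope with efficiency ε = 0.60: R = ε·F/W = 0.60 × 370.37 / 66000 m = 3.367e-03 mm/s.
R = 3.367e-03 × 3600 = 12.1 mm/hr.

R ≈ 12.1 mm/hr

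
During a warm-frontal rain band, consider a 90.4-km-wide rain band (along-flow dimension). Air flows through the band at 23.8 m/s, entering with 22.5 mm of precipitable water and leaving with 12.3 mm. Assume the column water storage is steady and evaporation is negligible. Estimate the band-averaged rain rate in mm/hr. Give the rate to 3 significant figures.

R ≈ 9.67 mm/hr

Column moisture flux per unit crosswind length is F = V × PW.
Inflow: F_in = 23.8 × 22.5 = 535.5 mm·m/s
Outflow: F_out = 23.8 × 12.3 = 292.74 mm·m/s
Steady-state rate R = (F_in − F_out)/L = (535.5 − 292.74) / 90400 m = 2.685e-03 mm/s.
R = 2.685e-03 × 3600 = 9.67 mm/hr.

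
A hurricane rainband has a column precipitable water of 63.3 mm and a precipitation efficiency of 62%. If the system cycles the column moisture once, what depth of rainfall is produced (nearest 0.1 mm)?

rainfall ≈ 39.2 mm

Rainfall = ε × PW = 0.62 × 63.3 = 39.2 mm.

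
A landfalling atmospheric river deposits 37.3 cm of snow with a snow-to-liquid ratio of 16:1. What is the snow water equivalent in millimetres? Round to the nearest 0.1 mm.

SWE ≈ 23.3 mm

SWE = snow depth / ratio = 37.3 cm / 16 = 2.331 cm = 23.3 mm.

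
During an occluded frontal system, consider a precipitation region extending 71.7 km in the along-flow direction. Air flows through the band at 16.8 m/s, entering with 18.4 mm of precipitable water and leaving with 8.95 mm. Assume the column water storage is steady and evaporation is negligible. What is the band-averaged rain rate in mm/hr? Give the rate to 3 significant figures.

R ≈ 7.97 mm/hr

Column moisture flux per unit crosswind length is F = V × PW.
Inflow: F_in = 16.8 × 18.4 = 309.12 mm·m/s
Outflow: F_out = 16.8 × 8.95 = 150.36 mm·m/s
Steady-state rate R = (F_in − F_out)/L = (309.12 − 150.36) / 71700 m = 2.214e-03 mm/s.
R = 2.214e-03 × 3600 = 7.97 mm/hr.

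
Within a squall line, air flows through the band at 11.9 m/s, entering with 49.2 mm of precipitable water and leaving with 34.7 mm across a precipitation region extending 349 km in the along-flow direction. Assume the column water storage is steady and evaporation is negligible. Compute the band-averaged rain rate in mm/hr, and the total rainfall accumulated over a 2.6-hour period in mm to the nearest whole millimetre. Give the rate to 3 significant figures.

R ≈ 1.78 mm/hr; total ≈ 5 mm

Column moisture flux per unit crosswind length is F = V × PW.
Inflow: F_in = 11.9 × 49.2 = 585.48 mm·m/s
Outflow: F_out = 11.9 × 34.7 = 412.93 mm·m/s
Steady-state rate R = (F_in − F_out)/L = (585.48 − 412.93) / 349000 m = 4.944e-04 mm/s.
R = 4.944e-04 × 3600 = 1.78 mm/hr.
Over 2.6 h: total = 1.78 × 2.6 = 4.628 ≈ 5 mm.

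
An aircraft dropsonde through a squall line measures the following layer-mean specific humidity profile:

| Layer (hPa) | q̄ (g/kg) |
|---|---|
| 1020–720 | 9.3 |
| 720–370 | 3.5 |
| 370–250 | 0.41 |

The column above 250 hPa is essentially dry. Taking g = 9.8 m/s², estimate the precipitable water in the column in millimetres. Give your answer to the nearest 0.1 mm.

PW ≈ 41.5 mm

Precipitable water is the column-integrated vapour mass per unit area: PW = (1/g) Σ q̄ Δp, with q in kg/kg and Δp in Pa (1 kg/m² of water = 1 mm).
Layer 1020–720 hPa: Δp = 300 hPa = 30000 Pa, q̄ = 0.0093 kg/kg → 0.0093 × 30000 / 9.8 = 28.47 mm
Layer 720–370 hPa: Δp = 350 hPa = 35000 Pa, q̄ = 0.0035 kg/kg → 0.0035 × 35000 / 9.8 = 12.50 mm
Layer 370–250 hPa: Δp = 120 hPa = 12000 Pa, q̄ = 0.00041 kg/kg → 0.00041 × 12000 / 9.8 = 0.50 mm
PW = 28.47 + 12.50 + 0.50 = 41.47 ≈ 41.5 mm.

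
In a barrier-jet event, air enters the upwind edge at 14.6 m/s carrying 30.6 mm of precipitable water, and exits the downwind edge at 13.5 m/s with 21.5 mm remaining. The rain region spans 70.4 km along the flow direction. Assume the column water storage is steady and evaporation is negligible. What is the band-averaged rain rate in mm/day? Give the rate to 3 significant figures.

R ≈ 192 mm/day

Column moisture flux per unit crosswind length is F = V × PW.
Inflow: F_in = 14.6 × 30.6 = 446.76 mm·m/s
Outflow: F_out = 13.5 × 21.5 = 290.25 mm·m/s
Steady-state rate R = (F_in − F_out)/L = (446.76 − 290.25) / 70400 m = 2.223e-03 mm/s.
R = 2.223e-03 × 3600 × 24 = 192 mm/day.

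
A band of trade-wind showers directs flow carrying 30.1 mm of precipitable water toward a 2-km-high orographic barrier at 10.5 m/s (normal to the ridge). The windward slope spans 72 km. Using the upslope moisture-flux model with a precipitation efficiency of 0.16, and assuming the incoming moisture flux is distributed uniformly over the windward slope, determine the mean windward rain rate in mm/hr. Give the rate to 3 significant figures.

Incoming column moisture flux per unit ridge length: F = V × PW = 10.5 × 30.1 = 316.05 mm·m/s.
Spread over the 72 km slope with efficiency ε = 0.16: R = ε·F/W = 0.16 × 316.05 / 72000 m = 7.023e-04 mm/s.
R = 7.023e-04 × 3600 = 2.53 mm/hr.

R ≈ 2.53 mm/hr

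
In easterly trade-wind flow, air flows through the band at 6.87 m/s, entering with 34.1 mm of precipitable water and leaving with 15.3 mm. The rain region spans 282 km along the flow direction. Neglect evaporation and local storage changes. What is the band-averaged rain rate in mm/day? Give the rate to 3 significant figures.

Column moisture flux per unit crosswind length is F = V × PW.
Inflow: F_in = 6.87 × 34.1 = 234.267 mm·m/s
Outflow: F_out = 6.87 × 15.3 = 105.111 mm·m/s
Steady-state rate R = (F_in − F_out)/L = (234.267 − 105.111) / 282000 m = 4.580e-04 mm/s.
R = 4.580e-04 × 3600 × 24 = 39.6 mm/day.

R ≈ 39.6 mm/day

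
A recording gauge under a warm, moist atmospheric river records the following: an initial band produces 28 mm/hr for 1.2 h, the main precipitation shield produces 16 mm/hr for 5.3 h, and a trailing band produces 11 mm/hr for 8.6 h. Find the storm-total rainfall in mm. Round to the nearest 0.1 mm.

total ≈ 213.0 mm

Total = Σ Rᵢ Δtᵢ = 28 × 1.2 + 16 × 5.3 + 11 × 8.6
      = 33.6 + 84.8 + 94.6 = 213.0 mm.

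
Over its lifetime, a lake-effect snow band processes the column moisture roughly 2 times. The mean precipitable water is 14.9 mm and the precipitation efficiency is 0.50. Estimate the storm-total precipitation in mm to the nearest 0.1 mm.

precipitation ≈ 14.9 mm

Each cycle deposits ε × PW = 0.50 × 14.9 = 7.45 mm.
Over 2 cycles: 2 × 7.45 = 14.9 mm.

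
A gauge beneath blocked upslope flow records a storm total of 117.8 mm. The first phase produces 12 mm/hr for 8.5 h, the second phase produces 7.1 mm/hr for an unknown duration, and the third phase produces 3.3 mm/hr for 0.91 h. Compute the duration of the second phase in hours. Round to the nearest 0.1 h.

duration ≈ 1.8 h

Known phases: 12 × 8.5 + 3.3 × 0.91 = 102 + 3.003 = 105.003 mm.
Remaining depth = 117.8 − 105.003 = 12.797 mm.
Duration = 12.797 / 7.1 = 1.8 h.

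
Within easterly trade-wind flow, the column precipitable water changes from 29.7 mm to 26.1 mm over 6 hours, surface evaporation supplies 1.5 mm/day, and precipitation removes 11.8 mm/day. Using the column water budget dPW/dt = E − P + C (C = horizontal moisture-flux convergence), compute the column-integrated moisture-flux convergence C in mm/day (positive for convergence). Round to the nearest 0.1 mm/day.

dPW/dt = (26.1 − 29.7) mm / (6/24 day) = -14.400 mm/day.
C = dPW/dt − E + P = (-14.400) − 1.5 + 11.8 = -4.1 mm/day.

C ≈ -4.1 mm/day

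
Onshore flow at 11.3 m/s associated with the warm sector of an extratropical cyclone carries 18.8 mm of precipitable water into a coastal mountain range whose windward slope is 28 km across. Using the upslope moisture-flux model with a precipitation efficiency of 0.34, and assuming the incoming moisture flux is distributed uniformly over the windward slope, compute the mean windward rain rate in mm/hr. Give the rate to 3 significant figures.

R ≈ 9.29 mm/hr

Incoming column moisture flux per unit ridge length: F = V × PW = 11.3 × 18.8 = 212.44 mm·m/s.
Spread over the 28 km slope with efficiency ε = 0.34: R = ε·F/W = 0.34 × 212.44 / 28000 m = 2.580e-03 mm/s.
R = 2.580e-03 × 3600 = 9.29 mm/hr.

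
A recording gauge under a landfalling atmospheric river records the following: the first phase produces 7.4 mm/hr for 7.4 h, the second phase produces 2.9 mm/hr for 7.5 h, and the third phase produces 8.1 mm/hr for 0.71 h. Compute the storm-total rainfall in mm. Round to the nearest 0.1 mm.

total ≈ 82.3 mm

Total = Σ Rᵢ Δtᵢ = 7.4 × 7.4 + 2.9 × 7.5 + 8.1 × 0.71
      = 54.76 + 21.75 + 5.751 = 82.3 mm.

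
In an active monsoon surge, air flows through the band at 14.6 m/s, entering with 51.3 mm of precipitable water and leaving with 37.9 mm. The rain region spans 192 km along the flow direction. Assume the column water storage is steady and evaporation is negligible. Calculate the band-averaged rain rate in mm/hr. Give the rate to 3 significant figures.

R ≈ 3.67 mm/hr

Column moisture flux per unit crosswind length is F = V × PW.
Inflow: F_in = 14.6 × 51.3 = 748.98 mm·m/s
Outflow: F_out = 14.6 × 37.9 = 553.34 mm·m/s
Steady-state rate R = (F_in − F_out)/L = (748.98 − 553.34) / 192000 m = 1.019e-03 mm/s.
R = 1.019e-03 × 3600 = 3.67 mm/hr.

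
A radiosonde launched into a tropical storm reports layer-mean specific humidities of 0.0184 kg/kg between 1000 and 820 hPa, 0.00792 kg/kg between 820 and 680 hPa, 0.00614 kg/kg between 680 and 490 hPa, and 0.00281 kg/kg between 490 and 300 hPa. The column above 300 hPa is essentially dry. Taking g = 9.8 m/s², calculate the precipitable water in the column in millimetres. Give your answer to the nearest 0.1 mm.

PW ≈ 62.5 mm

Precipitable water is the column-integrated vapour mass per unit area: PW = (1/g) Σ q̄ Δp, with q in kg/kg and Δp in Pa (1 kg/m² of water = 1 mm).
Layer 1000–820 hPa: Δp = 180 hPa = 18000 Pa, q̄ = 0.0184 kg/kg → 0.0184 × 18000 / 9.8 = 33.80 mm
Layer 820–680 hPa: Δp = 140 hPa = 14000 Pa, q̄ = 0.00792 kg/kg → 0.00792 × 14000 / 9.8 = 11.31 mm
Layer 680–490 hPa: Δp = 190 hPa = 19000 Pa, q̄ = 0.00614 kg/kg → 0.00614 × 19000 / 9.8 = 11.90 mm
Layer 490–300 hPa: Δp = 190 hPa = 19000 Pa, q̄ = 0.00281 kg/kg → 0.00281 × 19000 / 9.8 = 5.45 mm
PW = 33.80 + 11.31 + 11.90 + 5.45 = 62.46 ≈ 62.5 mm.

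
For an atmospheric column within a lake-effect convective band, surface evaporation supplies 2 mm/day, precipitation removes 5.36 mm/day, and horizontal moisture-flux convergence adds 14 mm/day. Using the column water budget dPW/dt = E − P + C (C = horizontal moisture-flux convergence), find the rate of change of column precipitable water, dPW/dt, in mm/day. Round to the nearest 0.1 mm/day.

dPW/dt ≈ 10.6 mm/day

dPW/dt = E − P + C = 2 − 5.36 + (14) = 10.6 mm/day.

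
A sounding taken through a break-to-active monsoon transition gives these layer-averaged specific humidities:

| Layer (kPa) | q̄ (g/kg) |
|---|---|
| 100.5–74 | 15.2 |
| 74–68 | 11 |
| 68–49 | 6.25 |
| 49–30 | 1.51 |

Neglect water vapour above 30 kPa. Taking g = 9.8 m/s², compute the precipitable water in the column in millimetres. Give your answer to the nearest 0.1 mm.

PW ≈ 62.9 mm

Precipitable water is the column-integrated vapour mass per unit area: PW = (1/g) Σ q̄ Δp, with q in kg/kg and Δp in Pa (1 kg/m² of water = 1 mm).
Layer 100.5–74 kPa: Δp = 265 hPa = 26500 Pa, q̄ = 0.0152 kg/kg → 0.0152 × 26500 / 9.8 = 41.10 mm
Layer 74–68 kPa: Δp = 60 hPa = 6000 Pa, q̄ = 0.011 kg/kg → 0.011 × 6000 / 9.8 = 6.73 mm
Layer 68–49 kPa: Δp = 190 hPa = 19000 Pa, q̄ = 0.00625 kg/kg → 0.00625 × 19000 / 9.8 = 12.12 mm
Layer 49–30 kPa: Δp = 190 hPa = 19000 Pa, q̄ = 0.00151 kg/kg → 0.00151 × 19000 / 9.8 = 2.93 mm
PW = 41.10 + 6.73 + 12.12 + 2.93 = 62.88 ≈ 62.9 mm.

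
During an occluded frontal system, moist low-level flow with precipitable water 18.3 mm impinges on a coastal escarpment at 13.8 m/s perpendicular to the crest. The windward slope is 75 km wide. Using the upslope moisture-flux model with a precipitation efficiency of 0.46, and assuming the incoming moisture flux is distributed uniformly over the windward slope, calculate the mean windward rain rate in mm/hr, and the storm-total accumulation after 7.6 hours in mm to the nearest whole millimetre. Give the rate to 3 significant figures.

Incoming column moisture flux per unit ridge length: F = V × PW = 13.8 × 18.3 = 252.54 mm·m/s.
Spread over the 75 km slope with efficiency ε = 0.46: R = ε·F/W = 0.46 × 252.54 / 75000 m = 1.549e-03 mm/s.
R = 1.549e-03 × 3600 = 5.58 mm/hr.
Over 7.6 h: total = 5.58 × 7.6 = 42.408 ≈ 42 mm.

R ≈ 5.58 mm/hr; total ≈ 42 mm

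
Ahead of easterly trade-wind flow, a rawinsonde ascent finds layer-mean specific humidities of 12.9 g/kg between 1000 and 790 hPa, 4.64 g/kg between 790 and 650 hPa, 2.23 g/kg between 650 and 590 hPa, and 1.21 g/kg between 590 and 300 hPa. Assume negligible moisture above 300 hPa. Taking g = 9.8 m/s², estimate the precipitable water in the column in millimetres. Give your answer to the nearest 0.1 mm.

Precipitable water is the column-integrated vapour mass per unit area: PW = (1/g) Σ q̄ Δp, with q in kg/kg and Δp in Pa (1 kg/m² of water = 1 mm).
Layer 1000–790 hPa: Δp = 210 hPa = 21000 Pa, q̄ = 0.0129 kg/kg → 0.0129 × 21000 / 9.8 = 27.64 mm
Layer 790–650 hPa: Δp = 140 hPa = 14000 Pa, q̄ = 0.00464 kg/kg → 0.00464 × 14000 / 9.8 = 6.63 mm
Layer 650–590 hPa: Δp = 60 hPa = 6000 Pa, q̄ = 0.00223 kg/kg → 0.00223 × 6000 / 9.8 = 1.37 mm
Layer 590–300 hPa: Δp = 290 hPa = 29000 Pa, q̄ = 0.00121 kg/kg → 0.00121 × 29000 / 9.8 = 3.58 mm
PW = 27.64 + 6.63 + 1.37 + 3.58 = 39.22 ≈ 39.2 mm.

PW ≈ 39.2 mm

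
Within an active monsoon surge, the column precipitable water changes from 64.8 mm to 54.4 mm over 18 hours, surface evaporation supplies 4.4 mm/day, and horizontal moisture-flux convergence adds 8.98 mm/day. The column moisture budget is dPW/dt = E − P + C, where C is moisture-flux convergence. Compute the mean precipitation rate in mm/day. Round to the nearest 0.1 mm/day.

dPW/dt = (54.4 − 64.8) mm / (18/24 day) = -13.867 mm/day.
P = E + C − dPW/dt = 4.4 + (8.98) − (-13.867) = 27.2 mm/day.

P ≈ 27.2 mm/day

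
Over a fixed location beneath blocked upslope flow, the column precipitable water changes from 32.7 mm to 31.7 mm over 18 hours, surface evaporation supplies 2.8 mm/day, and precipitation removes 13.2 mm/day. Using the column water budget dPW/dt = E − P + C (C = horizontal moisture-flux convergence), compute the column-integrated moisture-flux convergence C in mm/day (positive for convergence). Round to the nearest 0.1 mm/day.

C ≈ 9.1 mm/day

dPW/dt = (31.7 − 32.7) mm / (18/24 day) = -1.333 mm/day.
C = dPW/dt − E + P = (-1.333) − 2.8 + 13.2 = 9.1 mm/day.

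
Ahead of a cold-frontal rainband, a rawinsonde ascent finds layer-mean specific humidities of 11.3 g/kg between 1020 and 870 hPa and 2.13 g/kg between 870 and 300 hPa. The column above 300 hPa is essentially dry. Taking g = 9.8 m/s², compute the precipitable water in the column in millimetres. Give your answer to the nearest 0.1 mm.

PW ≈ 29.7 mm

Precipitable water is the column-integrated vapour mass per unit area: PW = (1/g) Σ q̄ Δp, with q in kg/kg and Δp in Pa (1 kg/m² of water = 1 mm).
Layer 1020–870 hPa: Δp = 150 hPa = 15000 Pa, q̄ = 0.0113 kg/kg → 0.0113 × 15000 / 9.8 = 17.30 mm
Layer 870–300 hPa: Δp = 570 hPa = 57000 Pa, q̄ = 0.00213 kg/kg → 0.00213 × 57000 / 9.8 = 12.39 mm
PW = 17.30 + 12.39 = 29.69 ≈ 29.7 mm.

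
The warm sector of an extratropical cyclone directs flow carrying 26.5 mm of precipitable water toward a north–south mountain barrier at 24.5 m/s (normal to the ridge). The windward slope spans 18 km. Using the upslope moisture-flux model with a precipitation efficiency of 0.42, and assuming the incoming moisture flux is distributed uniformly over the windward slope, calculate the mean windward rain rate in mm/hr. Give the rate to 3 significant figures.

R ≈ 54.5 mm/hr

Incoming column moisture flux per unit ridge length: F = V × PW = 24.5 × 26.5 = 649.25 mm·m/s.
Spread over the 18 km slope with efficiency ε = 0.42: R = ε·F/W = 0.42 × 649.25 / 18000 m = 1.515e-02 mm/s.
R = 1.515e-02 × 3600 = 54.5 mm/hr.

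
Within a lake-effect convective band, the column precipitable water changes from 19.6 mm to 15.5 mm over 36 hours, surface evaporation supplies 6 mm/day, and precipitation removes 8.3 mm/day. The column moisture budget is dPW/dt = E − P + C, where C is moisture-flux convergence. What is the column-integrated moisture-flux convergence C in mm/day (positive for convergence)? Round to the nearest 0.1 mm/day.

dPW/dt = (15.5 − 19.6) mm / (36/24 day) = -2.733 mm/day.
C = dPW/dt − E + P = (-2.733) − 6 + 8.3 = -0.4 mm/day.

C ≈ -0.4 mm/day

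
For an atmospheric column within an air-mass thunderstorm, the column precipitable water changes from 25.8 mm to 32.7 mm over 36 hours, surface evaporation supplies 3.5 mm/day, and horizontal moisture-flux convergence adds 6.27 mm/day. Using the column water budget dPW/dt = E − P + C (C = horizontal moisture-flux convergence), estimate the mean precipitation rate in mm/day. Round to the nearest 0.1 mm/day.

dPW/dt = (32.7 − 25.8) mm / (36/24 day) = +4.600 mm/day.
P = E + C − dPW/dt = 3.5 + (6.27) − (+4.600) = 5.2 mm/day.

P ≈ 5.2 mm/day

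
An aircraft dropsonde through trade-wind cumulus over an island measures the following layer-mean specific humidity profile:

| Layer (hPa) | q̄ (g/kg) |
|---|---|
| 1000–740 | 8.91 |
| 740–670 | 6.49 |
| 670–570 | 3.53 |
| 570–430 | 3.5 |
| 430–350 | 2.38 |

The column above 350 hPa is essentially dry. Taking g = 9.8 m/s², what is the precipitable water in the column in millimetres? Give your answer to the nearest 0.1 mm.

Precipitable water is the column-integrated vapour mass per unit area: PW = (1/g) Σ q̄ Δp, with q in kg/kg and Δp in Pa (1 kg/m² of water = 1 mm).
Layer 1000–740 hPa: Δp = 260 hPa = 26000 Pa, q̄ = 0.00891 kg/kg → 0.00891 × 26000 / 9.8 = 23.64 mm
Layer 740–670 hPa: Δp = 70 hPa = 7000 Pa, q̄ = 0.00649 kg/kg → 0.00649 × 7000 / 9.8 = 4.64 mm
Layer 670–570 hPa: Δp = 100 hPa = 10000 Pa, q̄ = 0.00353 kg/kg → 0.00353 × 10000 / 9.8 = 3.60 mm
Layer 570–430 hPa: Δp = 140 hPa = 14000 Pa, q̄ = 0.0035 kg/kg → 0.0035 × 14000 / 9.8 = 5.00 mm
Layer 430–350 hPa: Δp = 80 hPa = 8000 Pa, q̄ = 0.00238 kg/kg → 0.00238 × 8000 / 9.8 = 1.94 mm
PW = 23.64 + 4.64 + 3.60 + 5.00 + 1.94 = 38.82 ≈ 38.8 mm.

PW ≈ 38.8 mm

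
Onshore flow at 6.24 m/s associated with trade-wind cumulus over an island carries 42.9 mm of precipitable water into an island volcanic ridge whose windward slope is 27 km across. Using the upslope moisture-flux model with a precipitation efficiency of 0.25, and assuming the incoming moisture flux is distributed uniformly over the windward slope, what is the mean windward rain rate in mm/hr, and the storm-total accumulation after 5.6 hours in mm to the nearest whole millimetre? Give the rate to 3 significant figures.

Incoming column moisture flux per unit ridge length: F = V × PW = 6.24 × 42.9 = 267.696 mm·m/s.
Spread over the 27 km slope with efficiency ε = 0.25: R = ε·F/W = 0.25 × 267.696 / 27000 m = 2.479e-03 mm/s.
R = 2.479e-03 × 3600 = 8.92 mm/hr.
Over 5.6 h: total = 8.92 × 5.6 = 49.952 ≈ 50 mm.

R ≈ 8.92 mm/hr; total ≈ 50 mm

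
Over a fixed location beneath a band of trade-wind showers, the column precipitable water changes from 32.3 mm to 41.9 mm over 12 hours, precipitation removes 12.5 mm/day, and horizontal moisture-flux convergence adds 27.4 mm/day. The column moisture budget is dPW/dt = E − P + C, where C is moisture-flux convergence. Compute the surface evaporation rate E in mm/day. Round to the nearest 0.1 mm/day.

dPW/dt = (41.9 − 32.3) mm / (12/24 day) = +19.200 mm/day.
E = dPW/dt + P − C = (+19.200) + 12.5 − (27.4) = 4.3 mm/day.

E ≈ 4.3 mm/day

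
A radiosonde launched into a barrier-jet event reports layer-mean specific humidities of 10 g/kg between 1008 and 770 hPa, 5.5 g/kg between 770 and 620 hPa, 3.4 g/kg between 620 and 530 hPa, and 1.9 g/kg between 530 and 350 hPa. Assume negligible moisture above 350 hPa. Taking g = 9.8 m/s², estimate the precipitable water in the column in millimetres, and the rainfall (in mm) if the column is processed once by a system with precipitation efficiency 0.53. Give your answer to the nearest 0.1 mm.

PW ≈ 39.3 mm; rainfall ≈ 20.8 mm

Precipitable water is the column-integrated vapour mass per unit area: PW = (1/g) Σ q̄ Δp, with q in kg/kg and Δp in Pa (1 kg/m² of water = 1 mm).
Layer 1008–770 hPa: Δp = 238 hPa = 23800 Pa, q̄ = 0.01 kg/kg → 0.01 × 23800 / 9.8 = 24.29 mm
Layer 770–620 hPa: Δp = 150 hPa = 15000 Pa, q̄ = 0.0055 kg/kg → 0.0055 × 15000 / 9.8 = 8.42 mm
Layer 620–530 hPa: Δp = 90 hPa = 9000 Pa, q̄ = 0.0034 kg/kg → 0.0034 × 9000 / 9.8 = 3.12 mm
Layer 530–350 hPa: Δp = 180 hPa = 18000 Pa, q̄ = 0.0019 kg/kg → 0.0019 × 18000 / 9.8 = 3.49 mm
PW = 24.29 + 8.42 + 3.12 + 3.49 = 39.32 ≈ 39.3 mm.
Rainfall = ε × PW = 0.53 × 39.3 = 20.8 mm.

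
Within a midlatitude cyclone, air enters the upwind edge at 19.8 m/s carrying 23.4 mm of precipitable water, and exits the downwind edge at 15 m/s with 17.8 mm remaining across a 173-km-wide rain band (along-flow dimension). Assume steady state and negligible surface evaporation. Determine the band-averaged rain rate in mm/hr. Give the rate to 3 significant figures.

R ≈ 4.09 mm/hr

Column moisture flux per unit crosswind length is F = V × PW.
Inflow: F_in = 19.8 × 23.4 = 463.32 mm·m/s
Outflow: F_out = 15 × 17.8 = 267 mm·m/s
Steady-state rate R = (F_in − F_out)/L = (463.32 − 267) / 173000 m = 1.135e-03 mm/s.
R = 1.135e-03 × 3600 = 4.09 mm/hr.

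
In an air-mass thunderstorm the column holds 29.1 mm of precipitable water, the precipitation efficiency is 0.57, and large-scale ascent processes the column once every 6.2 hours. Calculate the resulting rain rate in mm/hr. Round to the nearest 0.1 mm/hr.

Each overturning extracts ε × PW = 0.57 × 29.1 = 16.587 mm.
Rate = ε·PW / τ = 16.587 / 6.2 h = 2.7 mm/hr.

R ≈ 2.7 mm/hr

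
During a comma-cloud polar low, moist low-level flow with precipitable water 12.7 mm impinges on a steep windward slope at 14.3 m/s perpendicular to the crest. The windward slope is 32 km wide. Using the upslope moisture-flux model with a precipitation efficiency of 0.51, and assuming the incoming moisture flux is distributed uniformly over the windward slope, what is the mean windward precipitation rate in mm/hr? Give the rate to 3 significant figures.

R ≈ 10.4 mm/hr

Incoming column moisture flux per unit ridge length: F = V × PW = 14.3 × 12.7 = 181.61 mm·m/s.
Spread over the 32 km slope with efficiency ε = 0.51: R = ε·F/W = 0.51 × 181.61 / 32000 m = 2.894e-03 mm/s.
R = 2.894e-03 × 3600 = 10.4 mm/hr.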